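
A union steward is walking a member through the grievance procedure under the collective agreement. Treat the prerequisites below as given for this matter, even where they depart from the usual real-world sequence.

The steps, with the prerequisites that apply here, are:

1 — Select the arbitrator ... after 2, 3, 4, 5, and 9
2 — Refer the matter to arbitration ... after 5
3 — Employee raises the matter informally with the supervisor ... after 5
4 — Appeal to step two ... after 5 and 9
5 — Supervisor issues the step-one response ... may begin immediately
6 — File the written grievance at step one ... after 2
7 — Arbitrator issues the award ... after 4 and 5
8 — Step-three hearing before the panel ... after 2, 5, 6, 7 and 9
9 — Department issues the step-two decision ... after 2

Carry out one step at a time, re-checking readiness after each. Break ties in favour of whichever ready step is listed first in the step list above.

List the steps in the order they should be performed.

5, 2, 3, 6, 9, 4, 1, 7, 8

Only 5 has no prerequisites, so it is first.
Now 2 and 3 have their prerequisites met. 2 is listed earlier, so 2 next.
6 and 9 now also ready, so the ready set is {3, 6, 9}; 3 is listed earlier → 3.
Now 6 and 9 have their prerequisites met. 6 is listed earlier, so 6 next.
Next only 9 has its prerequisites met → 9.
Next only 4 has its prerequisites met → 4.
Now 1 and 7 have their prerequisites met. 1 is listed earlier, so 1 next.
7 is the only step now ready → 7.
That leaves 8 as the only ready step → 8.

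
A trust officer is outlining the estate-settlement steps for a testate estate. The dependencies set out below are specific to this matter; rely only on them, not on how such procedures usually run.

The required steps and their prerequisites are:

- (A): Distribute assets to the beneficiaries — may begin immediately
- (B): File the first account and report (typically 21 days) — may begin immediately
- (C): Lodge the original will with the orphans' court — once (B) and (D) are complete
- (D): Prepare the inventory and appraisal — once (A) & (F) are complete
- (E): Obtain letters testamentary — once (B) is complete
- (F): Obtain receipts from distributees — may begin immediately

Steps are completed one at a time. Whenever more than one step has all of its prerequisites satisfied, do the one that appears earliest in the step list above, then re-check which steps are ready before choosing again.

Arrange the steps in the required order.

(A) → (B) → (E) → (F) → (D) → (C)

(A), (B) and (F) have no prerequisites; (A) is listed earlier, so (A) is first.
Now (B) and (F) have their prerequisites met. (B) is listed earlier, so (B) next.
(E) now also ready, so the ready set is {(E), (F)}; (E) is listed earlier → (E).
(F) is the only step now ready → (F).
(D) needed (A) and (F), now all done → (D).
(C) needed (B) and (D), now all done → (C).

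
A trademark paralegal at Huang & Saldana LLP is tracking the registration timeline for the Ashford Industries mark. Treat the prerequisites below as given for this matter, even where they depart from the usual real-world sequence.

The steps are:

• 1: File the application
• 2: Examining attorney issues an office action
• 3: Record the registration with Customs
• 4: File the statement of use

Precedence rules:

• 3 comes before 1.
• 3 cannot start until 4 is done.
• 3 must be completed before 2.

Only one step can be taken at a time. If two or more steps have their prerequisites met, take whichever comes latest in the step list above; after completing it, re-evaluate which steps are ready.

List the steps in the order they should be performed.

4, 3, 2, 1

4 has no prerequisites → 4 first.
That leaves 3 as the only ready step → 3.
Now 2 and 1 have their prerequisites met. 2 is listed later, so 2 next.
Next only 1 has its prerequisites met → 1.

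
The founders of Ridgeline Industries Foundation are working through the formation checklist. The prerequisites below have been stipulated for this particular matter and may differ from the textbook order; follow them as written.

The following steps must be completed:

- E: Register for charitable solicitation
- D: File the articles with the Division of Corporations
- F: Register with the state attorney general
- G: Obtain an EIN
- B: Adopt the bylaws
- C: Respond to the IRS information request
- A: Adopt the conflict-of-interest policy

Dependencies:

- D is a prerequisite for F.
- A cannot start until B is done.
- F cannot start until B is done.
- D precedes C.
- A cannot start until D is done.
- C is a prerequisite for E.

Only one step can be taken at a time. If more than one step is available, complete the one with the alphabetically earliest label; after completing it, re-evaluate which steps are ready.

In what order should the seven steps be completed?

B D A C E F G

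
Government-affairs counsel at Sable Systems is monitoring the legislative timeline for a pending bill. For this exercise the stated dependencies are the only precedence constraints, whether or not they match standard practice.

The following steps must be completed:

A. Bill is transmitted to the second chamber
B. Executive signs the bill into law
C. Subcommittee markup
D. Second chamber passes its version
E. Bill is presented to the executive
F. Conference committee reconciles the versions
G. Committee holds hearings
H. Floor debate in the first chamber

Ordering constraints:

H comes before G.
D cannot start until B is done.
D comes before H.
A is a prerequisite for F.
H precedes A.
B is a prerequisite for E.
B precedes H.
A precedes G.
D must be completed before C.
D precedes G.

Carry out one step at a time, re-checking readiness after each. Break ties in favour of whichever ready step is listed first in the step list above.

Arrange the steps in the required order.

B D C E H A F G

B is the only step with nothing outstanding, so it goes first.
Ready: D and E. D is listed earlier → D.
Now C, E and H have their prerequisites met. C is listed earlier, so C next.
E and H are both available; E is listed earlier → E.
That leaves H as the only ready step → H.
Next only A has its prerequisites met → A.
F and G are both available; F is listed earlier → F.
G needed A, D and H, now all done → G.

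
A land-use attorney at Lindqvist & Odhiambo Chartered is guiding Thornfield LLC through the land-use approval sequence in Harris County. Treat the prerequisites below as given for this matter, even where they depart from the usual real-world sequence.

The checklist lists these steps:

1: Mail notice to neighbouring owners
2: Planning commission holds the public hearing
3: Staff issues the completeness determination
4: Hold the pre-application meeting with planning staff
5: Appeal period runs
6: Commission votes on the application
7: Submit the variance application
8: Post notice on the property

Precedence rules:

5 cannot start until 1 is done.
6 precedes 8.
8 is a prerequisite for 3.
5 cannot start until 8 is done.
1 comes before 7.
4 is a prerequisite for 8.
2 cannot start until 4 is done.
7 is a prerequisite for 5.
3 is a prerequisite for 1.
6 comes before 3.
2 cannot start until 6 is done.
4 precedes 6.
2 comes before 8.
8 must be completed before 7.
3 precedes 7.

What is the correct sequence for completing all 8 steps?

4 6 2 8 3 1 7 5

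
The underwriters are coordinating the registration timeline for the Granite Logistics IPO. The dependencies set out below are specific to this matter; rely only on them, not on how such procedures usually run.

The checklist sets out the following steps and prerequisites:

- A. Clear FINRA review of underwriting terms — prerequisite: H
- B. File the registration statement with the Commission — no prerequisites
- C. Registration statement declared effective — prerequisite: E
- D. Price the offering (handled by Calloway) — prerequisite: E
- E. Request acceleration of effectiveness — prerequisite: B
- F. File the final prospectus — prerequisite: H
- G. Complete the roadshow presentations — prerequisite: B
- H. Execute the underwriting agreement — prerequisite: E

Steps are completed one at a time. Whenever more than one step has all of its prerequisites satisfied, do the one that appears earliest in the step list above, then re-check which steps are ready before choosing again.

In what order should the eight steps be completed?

B has no prerequisites → B first.
Now E and G have their prerequisites met. E is listed earlier, so E next.
C, D and H now also ready, so the ready set is {C, D, G, H}; C is listed earlier → C.
D, G and H are all available; D is listed earlier → D.
Now G and H have their prerequisites met. G is listed earlier, so G next.
H is the only step now ready → H.
Now A and F have their prerequisites met. A is listed earlier, so A next.
That leaves F as the only ready step → F.

B → E → C → D → G → H → A → F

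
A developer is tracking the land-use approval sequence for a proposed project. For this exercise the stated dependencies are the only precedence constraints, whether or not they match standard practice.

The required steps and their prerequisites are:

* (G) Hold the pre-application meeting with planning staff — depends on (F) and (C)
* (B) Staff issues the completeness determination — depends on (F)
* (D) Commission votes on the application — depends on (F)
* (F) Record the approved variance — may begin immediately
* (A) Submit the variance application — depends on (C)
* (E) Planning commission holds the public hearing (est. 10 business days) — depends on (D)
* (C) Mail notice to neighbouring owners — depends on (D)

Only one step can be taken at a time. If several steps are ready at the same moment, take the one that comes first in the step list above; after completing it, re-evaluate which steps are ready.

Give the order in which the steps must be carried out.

(F) has no prerequisites → (F) first.
Now (B) and (D) have their prerequisites met. (B) is listed earlier, so (B) next.
Next only (D) has its prerequisites met → (D).
(E) and (C) are both available; (E) is listed earlier → (E).
(C) needed (D), now all done → (C).
Now (G) and (A) have their prerequisites met. (G) is listed earlier, so (G) next.
Next only (A) has its prerequisites met → (A).

(F), (B), (D), (E), (C), (G), (A)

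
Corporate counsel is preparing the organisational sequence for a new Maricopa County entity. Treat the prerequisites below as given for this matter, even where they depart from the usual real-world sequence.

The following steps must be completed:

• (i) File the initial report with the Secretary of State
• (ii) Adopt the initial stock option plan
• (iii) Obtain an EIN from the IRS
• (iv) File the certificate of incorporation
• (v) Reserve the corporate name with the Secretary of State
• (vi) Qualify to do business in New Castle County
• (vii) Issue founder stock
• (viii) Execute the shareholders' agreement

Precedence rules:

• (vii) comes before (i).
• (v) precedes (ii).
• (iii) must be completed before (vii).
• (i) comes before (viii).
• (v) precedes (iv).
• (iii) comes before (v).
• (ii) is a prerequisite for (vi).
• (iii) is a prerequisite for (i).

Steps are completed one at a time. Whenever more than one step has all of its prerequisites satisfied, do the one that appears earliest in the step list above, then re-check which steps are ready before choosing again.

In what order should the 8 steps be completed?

Only (iii) has no prerequisites, so it is first.
(v) and (vii) are both available; (v) is listed earlier → (v).
(ii) and (iv) now also ready, so the ready set is {(ii), (iv), (vii)}; (ii) is listed earlier → (ii).
(vi) now also ready, so the ready set is {(iv), (vi), (vii)}; (iv) is listed earlier → (iv).
(vi) and (vii) are both available; (vi) is listed earlier → (vi).
(vii) is the only step now ready → (vii).
(i) needed (iii) and (vii), now all done → (i).
Next only (viii) has its prerequisites met → (viii).

(iii) (v) (ii) (iv) (vi) (vii) (i) (viii)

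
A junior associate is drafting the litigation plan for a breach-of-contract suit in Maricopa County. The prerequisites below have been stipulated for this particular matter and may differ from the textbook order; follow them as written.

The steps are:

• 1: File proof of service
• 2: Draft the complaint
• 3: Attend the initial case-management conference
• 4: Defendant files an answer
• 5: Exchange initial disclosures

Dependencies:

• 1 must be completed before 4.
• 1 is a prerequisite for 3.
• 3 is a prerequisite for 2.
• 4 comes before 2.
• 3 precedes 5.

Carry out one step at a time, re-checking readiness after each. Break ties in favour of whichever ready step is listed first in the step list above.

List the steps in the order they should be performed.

1 3 4 2 5

1 is the only step with nothing outstanding, so it goes first.
Ready: 3 and 4. 3 is listed earlier → 3.
Now 4 and 5 have their prerequisites met. 4 is listed earlier, so 4 next.
Ready: 2 and 5. 2 is listed earlier → 2.
Next only 5 has its prerequisites met → 5.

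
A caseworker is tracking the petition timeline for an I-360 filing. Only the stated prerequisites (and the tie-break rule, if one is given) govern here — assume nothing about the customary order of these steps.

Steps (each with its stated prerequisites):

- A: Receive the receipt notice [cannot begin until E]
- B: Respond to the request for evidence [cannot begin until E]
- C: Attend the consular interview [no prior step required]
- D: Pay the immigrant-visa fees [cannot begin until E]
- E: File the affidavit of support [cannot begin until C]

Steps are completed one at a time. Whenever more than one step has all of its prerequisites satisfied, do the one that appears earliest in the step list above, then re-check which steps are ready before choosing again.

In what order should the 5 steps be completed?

C E A B D

C has no prerequisites → C first.
E needed C, now all done → E.
Ready: A, B and D. A is listed earlier → A.
Now B and D have their prerequisites met. B is listed earlier, so B next.
D is the only step now ready → D.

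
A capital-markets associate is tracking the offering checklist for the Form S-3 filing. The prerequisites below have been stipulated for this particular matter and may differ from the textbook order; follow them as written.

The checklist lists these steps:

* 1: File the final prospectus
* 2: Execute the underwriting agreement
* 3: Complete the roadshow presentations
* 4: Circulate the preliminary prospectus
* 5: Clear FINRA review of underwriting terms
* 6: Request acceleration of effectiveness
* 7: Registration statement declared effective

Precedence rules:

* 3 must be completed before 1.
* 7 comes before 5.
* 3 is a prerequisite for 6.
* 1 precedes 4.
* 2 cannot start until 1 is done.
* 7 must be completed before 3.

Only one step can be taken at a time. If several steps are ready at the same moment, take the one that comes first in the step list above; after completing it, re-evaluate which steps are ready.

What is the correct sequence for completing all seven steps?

7 has no prerequisites → 7 first.
3 and 5 are both available; 3 is listed earlier → 3.
Ready: 1, 5 and 6. 1 is listed earlier → 1.
2 and 4 now also ready, so the ready set is {2, 4, 5, 6}; 2 is listed earlier → 2.
Ready: 4, 5 and 6. 4 is listed earlier → 4.
Ready: 5 and 6. 5 is listed earlier → 5.
6 needed 3, now all done → 6.

7 → 3 → 1 → 2 → 4 → 5 → 6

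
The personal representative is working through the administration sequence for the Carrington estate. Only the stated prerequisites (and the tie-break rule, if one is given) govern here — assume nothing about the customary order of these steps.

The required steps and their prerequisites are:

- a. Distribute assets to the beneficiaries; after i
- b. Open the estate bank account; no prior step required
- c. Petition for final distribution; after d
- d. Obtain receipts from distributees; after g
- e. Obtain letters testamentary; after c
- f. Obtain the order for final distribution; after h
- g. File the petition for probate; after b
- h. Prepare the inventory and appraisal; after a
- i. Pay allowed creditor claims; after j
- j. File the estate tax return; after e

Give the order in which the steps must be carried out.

b, g, d, c, e, j, i, a, h, f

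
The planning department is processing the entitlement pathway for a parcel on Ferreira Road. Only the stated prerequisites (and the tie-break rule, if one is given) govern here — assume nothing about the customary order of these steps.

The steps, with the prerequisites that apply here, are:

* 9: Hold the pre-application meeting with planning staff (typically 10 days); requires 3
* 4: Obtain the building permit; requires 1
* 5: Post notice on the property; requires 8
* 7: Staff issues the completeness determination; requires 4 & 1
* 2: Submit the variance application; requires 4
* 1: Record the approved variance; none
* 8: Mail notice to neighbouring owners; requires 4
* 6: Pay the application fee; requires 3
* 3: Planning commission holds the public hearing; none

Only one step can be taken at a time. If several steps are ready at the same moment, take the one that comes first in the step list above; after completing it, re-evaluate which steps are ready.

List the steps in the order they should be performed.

1 4 7 2 8 5 3 9 6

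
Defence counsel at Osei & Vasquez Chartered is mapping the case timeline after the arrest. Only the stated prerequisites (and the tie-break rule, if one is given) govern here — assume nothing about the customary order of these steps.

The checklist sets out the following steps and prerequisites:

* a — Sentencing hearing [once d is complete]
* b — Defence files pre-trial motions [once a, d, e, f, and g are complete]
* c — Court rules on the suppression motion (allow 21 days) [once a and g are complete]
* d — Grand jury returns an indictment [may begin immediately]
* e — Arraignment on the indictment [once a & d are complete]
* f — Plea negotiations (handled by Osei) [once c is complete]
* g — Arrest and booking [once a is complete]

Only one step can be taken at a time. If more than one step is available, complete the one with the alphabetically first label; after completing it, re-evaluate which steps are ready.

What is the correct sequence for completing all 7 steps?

d → a → e → g → c → f → b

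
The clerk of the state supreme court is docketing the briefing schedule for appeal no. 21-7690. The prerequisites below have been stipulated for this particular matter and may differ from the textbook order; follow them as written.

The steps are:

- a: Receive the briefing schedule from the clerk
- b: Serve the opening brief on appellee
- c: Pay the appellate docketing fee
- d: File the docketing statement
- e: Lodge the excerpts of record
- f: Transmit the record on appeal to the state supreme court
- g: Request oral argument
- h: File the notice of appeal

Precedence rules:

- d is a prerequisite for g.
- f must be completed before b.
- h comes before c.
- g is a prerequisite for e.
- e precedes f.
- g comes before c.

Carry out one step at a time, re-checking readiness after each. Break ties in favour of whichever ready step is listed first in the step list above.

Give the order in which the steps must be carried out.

a, d and h have no prerequisites; a is listed earlier, so a is first.
Now d and h have their prerequisites met. d is listed earlier, so d next.
g now also ready, so the ready set is {g, h}; g is listed earlier → g.
e now also ready, so the ready set is {e, h}; e is listed earlier → e.
f now also ready, so the ready set is {f, h}; f is listed earlier → f.
b now also ready, so the ready set is {b, h}; b is listed earlier → b.
h is the only step now ready → h.
That leaves c as the only ready step → c.

a, d, g, e, f, b, h, c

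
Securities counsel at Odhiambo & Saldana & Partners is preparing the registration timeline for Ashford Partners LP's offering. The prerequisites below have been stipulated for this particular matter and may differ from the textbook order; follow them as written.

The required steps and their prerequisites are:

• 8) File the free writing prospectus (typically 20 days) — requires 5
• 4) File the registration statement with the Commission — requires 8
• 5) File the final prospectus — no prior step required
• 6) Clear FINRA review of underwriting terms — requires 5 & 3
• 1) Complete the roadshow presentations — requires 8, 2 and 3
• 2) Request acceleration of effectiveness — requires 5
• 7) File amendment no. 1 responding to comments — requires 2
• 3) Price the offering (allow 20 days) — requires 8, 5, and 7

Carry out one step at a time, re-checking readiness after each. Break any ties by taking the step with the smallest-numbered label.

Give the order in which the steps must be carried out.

5, 2, 7, 8, 3, 1, 4, 6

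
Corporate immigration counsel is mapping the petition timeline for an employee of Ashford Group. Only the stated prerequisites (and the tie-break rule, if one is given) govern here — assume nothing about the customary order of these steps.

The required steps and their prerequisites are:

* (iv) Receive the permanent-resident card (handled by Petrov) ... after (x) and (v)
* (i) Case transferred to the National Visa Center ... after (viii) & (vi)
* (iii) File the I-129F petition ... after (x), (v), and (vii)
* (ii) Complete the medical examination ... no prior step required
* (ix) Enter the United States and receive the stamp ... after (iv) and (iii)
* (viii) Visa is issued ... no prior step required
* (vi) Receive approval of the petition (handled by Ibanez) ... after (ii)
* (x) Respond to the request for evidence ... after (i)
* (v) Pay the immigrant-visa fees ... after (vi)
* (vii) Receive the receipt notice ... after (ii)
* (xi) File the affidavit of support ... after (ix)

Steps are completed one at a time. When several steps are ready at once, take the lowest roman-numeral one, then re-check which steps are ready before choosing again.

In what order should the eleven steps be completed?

(ii) and (viii) have no prerequisites; (ii) has the earlier label, so (ii) is first.
Now (vi), (vii) and (viii) have their prerequisites met. (vi) has the earlier label, so (vi) next.
(v) now also ready, so the ready set is {(v), (vii), (viii)}; (v) has the earlier label → (v).
(vii) and (viii) are both available; (vii) has the earlier label → (vii).
(viii) is the only step now ready → (viii).
(i) is the only step now ready → (i).
(x) is the only step now ready → (x).
Now (iii) and (iv) have their prerequisites met. (iii) has the earlier label, so (iii) next.
That leaves (iv) as the only ready step → (iv).
Next only (ix) has its prerequisites met → (ix).
That leaves (xi) as the only ready step → (xi).

(ii), (vi), (v), (vii), (viii), (i), (x), (iii), (iv), (ix), (xi)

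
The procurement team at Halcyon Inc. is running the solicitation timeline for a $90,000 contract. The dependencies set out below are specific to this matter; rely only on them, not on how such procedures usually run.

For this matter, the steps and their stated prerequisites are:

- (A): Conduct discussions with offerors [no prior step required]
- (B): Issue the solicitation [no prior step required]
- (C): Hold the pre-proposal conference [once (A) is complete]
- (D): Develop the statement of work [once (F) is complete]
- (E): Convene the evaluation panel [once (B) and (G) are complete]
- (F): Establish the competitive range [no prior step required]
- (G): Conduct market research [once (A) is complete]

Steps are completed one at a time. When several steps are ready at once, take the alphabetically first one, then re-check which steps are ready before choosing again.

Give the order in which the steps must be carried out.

Nothing is required for (A), (B) and (F). (A) has the earlier label → (A) first.
Ready: (B), (C), (F) and (G). (B) has the earlier label → (B).
Ready: (C), (F) and (G). (C) has the earlier label → (C).
Now (F) and (G) have their prerequisites met. (F) has the earlier label, so (F) next.
(D) now also ready, so the ready set is {(D), (G)}; (D) has the earlier label → (D).
Next only (G) has its prerequisites met → (G).
(E) needed (B) and (G), now all done → (E).

(A) → (B) → (C) → (F) → (D) → (G) → (E)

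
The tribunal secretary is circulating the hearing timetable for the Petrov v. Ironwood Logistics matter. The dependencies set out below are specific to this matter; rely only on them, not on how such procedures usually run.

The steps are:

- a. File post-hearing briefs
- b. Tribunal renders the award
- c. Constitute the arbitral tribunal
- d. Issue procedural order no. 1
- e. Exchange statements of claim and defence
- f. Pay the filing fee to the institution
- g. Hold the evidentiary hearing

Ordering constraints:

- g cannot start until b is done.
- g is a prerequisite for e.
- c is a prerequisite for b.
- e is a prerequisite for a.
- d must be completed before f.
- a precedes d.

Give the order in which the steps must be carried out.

Only c has no prerequisites, so it is first.
b needed c, now all done → b.
g is the only step now ready → g.
e needed g, now all done → e.
That leaves a as the only ready step → a.
d needed a, now all done → d.
f is the only step now ready → f.

c b g e a d f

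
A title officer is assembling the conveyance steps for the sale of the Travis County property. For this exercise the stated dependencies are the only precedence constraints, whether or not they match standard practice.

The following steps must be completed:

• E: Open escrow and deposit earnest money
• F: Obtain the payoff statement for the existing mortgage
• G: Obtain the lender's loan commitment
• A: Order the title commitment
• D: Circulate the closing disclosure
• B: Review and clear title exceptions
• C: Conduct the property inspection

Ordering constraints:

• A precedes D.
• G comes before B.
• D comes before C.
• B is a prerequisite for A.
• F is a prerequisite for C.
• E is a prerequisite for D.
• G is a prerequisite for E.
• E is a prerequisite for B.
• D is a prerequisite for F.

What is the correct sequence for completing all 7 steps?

G E B A D F C

G is the only step with nothing outstanding, so it goes first.
Next only E has its prerequisites met → E.
That leaves B as the only ready step → B.
A needed B, now all done → A.
D needed E and A, now all done → D.
F needed D, now all done → F.
C needed F and D, now all done → C.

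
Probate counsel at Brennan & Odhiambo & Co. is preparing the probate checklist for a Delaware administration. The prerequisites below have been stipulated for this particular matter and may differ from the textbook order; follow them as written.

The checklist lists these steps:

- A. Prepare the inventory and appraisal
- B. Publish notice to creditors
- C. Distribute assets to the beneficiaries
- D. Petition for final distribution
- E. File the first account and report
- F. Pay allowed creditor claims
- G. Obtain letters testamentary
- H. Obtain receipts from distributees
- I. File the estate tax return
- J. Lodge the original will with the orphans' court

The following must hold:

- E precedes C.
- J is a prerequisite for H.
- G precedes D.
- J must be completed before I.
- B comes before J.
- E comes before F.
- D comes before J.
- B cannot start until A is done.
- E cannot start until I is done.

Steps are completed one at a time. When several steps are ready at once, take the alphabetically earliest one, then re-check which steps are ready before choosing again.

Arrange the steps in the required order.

Nothing is required for A and G. A has the earlier label → A first.
Ready: B and G. B has the earlier label → B.
G is the only step now ready → G.
D is the only step now ready → D.
That leaves J as the only ready step → J.
Ready: H and I. H has the earlier label → H.
I needed J, now all done → I.
E needed I, now all done → E.
Ready: C and F. C has the earlier label → C.
That leaves F as the only ready step → F.

A, B, G, D, J, H, I, E, C, F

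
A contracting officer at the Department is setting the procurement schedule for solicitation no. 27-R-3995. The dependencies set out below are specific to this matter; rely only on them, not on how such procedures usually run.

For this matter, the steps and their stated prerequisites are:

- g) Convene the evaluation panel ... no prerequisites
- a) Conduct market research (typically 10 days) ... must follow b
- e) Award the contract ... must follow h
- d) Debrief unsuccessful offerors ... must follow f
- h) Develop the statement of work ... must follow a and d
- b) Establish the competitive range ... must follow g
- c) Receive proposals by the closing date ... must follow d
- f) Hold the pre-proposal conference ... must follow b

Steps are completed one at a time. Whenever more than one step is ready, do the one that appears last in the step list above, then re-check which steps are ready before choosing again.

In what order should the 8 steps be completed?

Only g has no prerequisites, so it is first.
b is the only step now ready → b.
Ready: f and a. f is listed later → f.
Now d and a have their prerequisites met. d is listed later, so d next.
Now c and a have their prerequisites met. c is listed later, so c next.
a is the only step now ready → a.
That leaves h as the only ready step → h.
e needed h, now all done → e.

g → b → f → d → c → a → h → e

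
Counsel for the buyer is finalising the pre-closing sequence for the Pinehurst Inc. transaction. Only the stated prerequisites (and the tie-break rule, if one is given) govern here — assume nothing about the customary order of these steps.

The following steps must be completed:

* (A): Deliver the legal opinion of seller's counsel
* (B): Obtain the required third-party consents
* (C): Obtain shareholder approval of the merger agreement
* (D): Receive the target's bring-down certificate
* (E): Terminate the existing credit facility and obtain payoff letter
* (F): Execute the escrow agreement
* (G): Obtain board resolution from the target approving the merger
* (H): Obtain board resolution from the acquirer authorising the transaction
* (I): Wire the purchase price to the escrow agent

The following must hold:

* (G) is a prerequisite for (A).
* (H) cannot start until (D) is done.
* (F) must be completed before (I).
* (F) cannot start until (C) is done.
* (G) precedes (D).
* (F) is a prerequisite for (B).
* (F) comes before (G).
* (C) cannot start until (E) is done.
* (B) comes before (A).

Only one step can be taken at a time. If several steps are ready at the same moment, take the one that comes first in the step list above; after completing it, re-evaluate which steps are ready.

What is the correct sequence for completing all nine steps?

(E) is the only step with nothing outstanding, so it goes first.
Next only (C) has its prerequisites met → (C).
Next only (F) has its prerequisites met → (F).
(B), (G) and (I) are all available; (B) is listed earlier → (B).
Now (G) and (I) have their prerequisites met. (G) is listed earlier, so (G) next.
Now (A), (D) and (I) have their prerequisites met. (A) is listed earlier, so (A) next.
Ready: (D) and (I). (D) is listed earlier → (D).
Now (H) and (I) have their prerequisites met. (H) is listed earlier, so (H) next.
(I) needed (F), now all done → (I).

(E), (C), (F), (B), (G), (A), (D), (H), (I)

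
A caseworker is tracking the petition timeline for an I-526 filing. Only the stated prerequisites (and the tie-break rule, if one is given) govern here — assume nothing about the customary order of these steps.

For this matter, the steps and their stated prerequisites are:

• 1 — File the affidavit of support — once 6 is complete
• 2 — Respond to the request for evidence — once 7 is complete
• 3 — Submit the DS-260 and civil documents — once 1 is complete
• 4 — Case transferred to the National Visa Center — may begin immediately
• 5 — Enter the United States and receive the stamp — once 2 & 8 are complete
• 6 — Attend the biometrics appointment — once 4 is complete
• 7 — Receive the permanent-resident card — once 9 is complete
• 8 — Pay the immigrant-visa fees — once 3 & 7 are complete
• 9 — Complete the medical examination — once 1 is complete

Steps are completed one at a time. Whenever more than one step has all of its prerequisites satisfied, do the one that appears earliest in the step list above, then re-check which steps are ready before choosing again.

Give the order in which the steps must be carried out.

4 → 6 → 1 → 3 → 9 → 7 → 2 → 8 → 5

4 has no prerequisites → 4 first.
6 needed 4, now all done → 6.
1 needed 6, now all done → 1.
Ready: 3 and 9. 3 is listed earlier → 3.
Next only 9 has its prerequisites met → 9.
Next only 7 has its prerequisites met → 7.
2 and 8 are both available; 2 is listed earlier → 2.
8 needed 3 and 7, now all done → 8.
5 needed 2 and 8, now all done → 5.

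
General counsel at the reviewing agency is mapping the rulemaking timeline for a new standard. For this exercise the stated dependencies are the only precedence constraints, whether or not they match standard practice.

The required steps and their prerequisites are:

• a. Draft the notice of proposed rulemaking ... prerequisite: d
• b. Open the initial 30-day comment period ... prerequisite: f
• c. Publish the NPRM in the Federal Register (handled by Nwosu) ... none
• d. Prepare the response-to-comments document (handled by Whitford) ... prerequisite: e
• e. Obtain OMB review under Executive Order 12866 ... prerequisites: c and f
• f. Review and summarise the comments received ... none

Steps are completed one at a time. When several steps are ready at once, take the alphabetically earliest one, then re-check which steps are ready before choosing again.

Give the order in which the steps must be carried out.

c and f have no prerequisites; c has the earlier label, so c is first.
Next only f has its prerequisites met → f.
b and e are both available; b has the earlier label → b.
e needed c and f, now all done → e.
d is the only step now ready → d.
a needed d, now all done → a.

c, f, b, e, d, a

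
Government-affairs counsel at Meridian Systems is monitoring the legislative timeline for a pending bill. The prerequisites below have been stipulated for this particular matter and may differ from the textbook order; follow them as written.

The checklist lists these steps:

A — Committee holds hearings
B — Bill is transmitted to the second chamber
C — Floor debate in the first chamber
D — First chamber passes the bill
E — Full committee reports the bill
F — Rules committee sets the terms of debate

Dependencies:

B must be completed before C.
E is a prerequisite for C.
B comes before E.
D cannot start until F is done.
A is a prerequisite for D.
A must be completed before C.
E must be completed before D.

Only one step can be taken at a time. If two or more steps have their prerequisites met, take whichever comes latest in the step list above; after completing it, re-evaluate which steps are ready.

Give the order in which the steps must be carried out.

F → B → E → A → D → C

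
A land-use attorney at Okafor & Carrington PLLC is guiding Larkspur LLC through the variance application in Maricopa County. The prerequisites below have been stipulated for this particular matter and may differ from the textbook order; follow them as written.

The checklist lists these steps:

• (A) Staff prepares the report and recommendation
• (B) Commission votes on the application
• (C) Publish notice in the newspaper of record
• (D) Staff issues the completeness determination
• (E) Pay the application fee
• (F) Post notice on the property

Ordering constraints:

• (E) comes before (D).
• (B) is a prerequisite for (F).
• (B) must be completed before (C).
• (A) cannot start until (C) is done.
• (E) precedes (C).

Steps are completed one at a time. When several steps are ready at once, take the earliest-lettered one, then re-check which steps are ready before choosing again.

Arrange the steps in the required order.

(B) and (E) have no prerequisites; (B) has the earlier label, so (B) is first.
(F) now also ready, so the ready set is {(E), (F)}; (E) has the earlier label → (E).
Ready: (C), (D) and (F). (C) has the earlier label → (C).
Now (A), (D) and (F) have their prerequisites met. (A) has the earlier label, so (A) next.
Ready: (D) and (F). (D) has the earlier label → (D).
(F) is the only step now ready → (F).

(B), (E), (C), (A), (D), (F)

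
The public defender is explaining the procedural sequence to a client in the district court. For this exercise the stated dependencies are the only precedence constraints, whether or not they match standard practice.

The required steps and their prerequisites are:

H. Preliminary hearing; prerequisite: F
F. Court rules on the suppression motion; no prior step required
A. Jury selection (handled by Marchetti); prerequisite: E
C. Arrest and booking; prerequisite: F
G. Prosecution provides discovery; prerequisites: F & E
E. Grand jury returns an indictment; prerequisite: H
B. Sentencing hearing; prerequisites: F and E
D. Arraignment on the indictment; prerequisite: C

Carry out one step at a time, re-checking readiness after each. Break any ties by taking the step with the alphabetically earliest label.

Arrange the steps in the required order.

F, C, D, H, E, A, B, G

F is the only step with nothing outstanding, so it goes first.
Now C and H have their prerequisites met. C has the earlier label, so C next.
Now D and H have their prerequisites met. D has the earlier label, so D next.
Next only H has its prerequisites met → H.
That leaves E as the only ready step → E.
Ready: A, B and G. A has the earlier label → A.
Now B and G have their prerequisites met. B has the earlier label, so B next.
G needed E and F, now all done → G.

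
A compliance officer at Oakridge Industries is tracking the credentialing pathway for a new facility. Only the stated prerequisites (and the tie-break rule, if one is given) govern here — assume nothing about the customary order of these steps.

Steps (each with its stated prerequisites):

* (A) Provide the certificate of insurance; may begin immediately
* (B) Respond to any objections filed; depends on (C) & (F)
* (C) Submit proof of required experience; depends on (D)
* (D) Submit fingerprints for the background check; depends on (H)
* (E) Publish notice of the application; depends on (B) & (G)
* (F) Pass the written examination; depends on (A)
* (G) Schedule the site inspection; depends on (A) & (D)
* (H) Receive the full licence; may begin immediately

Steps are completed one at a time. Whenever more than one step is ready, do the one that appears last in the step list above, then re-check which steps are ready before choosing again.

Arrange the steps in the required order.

Nothing is required for (H) and (A). (H) is listed later → (H) first.
(D) now also ready, so the ready set is {(D), (A)}; (D) is listed later → (D).
(C) now also ready, so the ready set is {(C), (A)}; (C) is listed later → (C).
That leaves (A) as the only ready step → (A).
Ready: (G) and (F). (G) is listed later → (G).
(F) needed (A), now all done → (F).
Next only (B) has its prerequisites met → (B).
(E) needed (G) and (B), now all done → (E).

(H), (D), (C), (A), (G), (F), (B), (E)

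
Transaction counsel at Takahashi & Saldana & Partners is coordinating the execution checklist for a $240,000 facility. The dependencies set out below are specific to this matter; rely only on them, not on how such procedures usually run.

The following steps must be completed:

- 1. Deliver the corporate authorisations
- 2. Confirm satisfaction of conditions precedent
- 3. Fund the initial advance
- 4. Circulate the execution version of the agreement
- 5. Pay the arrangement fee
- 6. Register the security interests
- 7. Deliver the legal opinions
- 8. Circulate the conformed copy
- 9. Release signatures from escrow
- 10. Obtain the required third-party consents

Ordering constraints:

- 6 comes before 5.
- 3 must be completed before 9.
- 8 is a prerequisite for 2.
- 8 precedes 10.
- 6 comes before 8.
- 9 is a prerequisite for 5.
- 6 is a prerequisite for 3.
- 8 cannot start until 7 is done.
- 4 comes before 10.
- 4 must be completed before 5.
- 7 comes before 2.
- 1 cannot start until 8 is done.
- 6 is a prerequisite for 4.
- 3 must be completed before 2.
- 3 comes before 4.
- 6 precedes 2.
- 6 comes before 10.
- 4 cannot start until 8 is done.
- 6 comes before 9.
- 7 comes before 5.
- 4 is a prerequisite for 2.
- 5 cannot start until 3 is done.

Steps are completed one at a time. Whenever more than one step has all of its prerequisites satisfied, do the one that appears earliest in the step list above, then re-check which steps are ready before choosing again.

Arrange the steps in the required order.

6, 3, 7, 8, 1, 4, 2, 9, 5, 10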